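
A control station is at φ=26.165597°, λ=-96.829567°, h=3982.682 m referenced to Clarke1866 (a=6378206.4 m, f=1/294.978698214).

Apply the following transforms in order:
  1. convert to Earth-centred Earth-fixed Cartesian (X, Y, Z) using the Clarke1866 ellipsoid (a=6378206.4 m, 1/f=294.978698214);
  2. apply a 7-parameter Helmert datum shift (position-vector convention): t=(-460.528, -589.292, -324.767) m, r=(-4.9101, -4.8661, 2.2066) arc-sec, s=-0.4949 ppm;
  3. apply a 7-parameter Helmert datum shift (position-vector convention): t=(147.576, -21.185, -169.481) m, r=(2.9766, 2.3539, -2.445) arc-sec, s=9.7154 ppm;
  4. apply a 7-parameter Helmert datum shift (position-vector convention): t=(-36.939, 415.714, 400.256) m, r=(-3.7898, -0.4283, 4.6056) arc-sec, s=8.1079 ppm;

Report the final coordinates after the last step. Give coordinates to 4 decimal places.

X=-681901.8843 m, Y=-5691492.4579 m, Z=2797240.4048 m

start: φ=26.165597°, λ=-96.829567°, h=3982.682 m
→ ECEF (a=6378206.400, f=1/294.978698214): X=-681620.8056, Y=-5691262.2381, Z=2797137.7234
→ Helmert 7p (PV): X=-682086.1005, Y=-5691789.4200, Z=2796930.9711
→ Helmert 7p (PV): X=-681980.7016, Y=-5691898.1805, Z=2796714.3087
→ Helmert 7p (PV): X=-681901.8843, Y=-5691492.4579, Z=2797240.4048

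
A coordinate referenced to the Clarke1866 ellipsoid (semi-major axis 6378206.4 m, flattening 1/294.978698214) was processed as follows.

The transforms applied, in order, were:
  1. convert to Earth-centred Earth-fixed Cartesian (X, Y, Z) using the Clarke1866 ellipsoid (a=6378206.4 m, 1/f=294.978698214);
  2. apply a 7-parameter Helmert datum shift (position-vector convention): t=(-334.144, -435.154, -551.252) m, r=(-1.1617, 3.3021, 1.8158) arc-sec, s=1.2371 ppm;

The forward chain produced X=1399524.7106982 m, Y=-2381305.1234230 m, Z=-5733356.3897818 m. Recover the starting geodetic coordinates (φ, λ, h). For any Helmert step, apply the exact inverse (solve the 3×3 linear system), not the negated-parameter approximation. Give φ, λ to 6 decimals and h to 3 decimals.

φ=-64.428078°, λ=-59.544653°, h=2778.645 m

start: X=1399524.7107, Y=-2381305.1234, Z=-5733356.3898 m
→ Helmert⁻¹: X=1399927.9402, Y=-2380847.0604, Z=-5732789.0434
→ geod (Bowring, a=6378206.400): φ=-64.42807800°, λ=-59.54465300°, h=2778.6450 m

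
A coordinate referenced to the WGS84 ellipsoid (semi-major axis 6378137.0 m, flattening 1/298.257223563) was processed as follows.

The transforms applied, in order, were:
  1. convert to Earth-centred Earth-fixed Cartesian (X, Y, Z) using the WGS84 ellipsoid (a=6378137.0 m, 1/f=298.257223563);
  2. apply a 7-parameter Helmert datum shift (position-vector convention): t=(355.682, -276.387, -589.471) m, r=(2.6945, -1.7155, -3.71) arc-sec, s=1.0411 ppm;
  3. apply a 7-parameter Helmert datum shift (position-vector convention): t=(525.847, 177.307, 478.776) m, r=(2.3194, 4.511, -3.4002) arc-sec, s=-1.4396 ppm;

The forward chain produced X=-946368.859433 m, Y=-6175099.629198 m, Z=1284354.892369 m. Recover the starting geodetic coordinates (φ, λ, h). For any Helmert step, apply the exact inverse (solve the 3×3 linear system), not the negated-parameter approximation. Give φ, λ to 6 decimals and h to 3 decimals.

start: X=-946368.8594, Y=-6175099.6292, Z=1284354.8924 m
→ Helmert⁻¹: X=-946822.3516, Y=-6175286.9967, Z=1283926.6974
→ Helmert⁻¹: X=-947055.2963, Y=-6175004.4340, Z=1284603.3737
→ geod (Bowring, a=6378137.000): φ=11.69582900°, λ=-98.71946300°, h=649.6980 m

φ=11.695829°, λ=-98.719463°, h=649.698 m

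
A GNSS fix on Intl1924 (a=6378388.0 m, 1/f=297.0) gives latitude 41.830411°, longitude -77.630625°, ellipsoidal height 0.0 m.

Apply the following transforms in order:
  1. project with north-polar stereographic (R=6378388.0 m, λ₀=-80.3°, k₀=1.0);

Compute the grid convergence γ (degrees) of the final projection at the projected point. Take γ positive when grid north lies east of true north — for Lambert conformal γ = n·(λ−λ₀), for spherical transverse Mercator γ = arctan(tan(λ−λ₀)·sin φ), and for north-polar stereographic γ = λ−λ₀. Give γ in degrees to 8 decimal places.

2.66937500

start: φ=41.830411°, λ=-77.630625°, h=0.000 m
→ into stereo (λ₀=-80.3°): φ=41.83041100°, λ−λ₀=2.66937500°
convergence γ = 2.66937500°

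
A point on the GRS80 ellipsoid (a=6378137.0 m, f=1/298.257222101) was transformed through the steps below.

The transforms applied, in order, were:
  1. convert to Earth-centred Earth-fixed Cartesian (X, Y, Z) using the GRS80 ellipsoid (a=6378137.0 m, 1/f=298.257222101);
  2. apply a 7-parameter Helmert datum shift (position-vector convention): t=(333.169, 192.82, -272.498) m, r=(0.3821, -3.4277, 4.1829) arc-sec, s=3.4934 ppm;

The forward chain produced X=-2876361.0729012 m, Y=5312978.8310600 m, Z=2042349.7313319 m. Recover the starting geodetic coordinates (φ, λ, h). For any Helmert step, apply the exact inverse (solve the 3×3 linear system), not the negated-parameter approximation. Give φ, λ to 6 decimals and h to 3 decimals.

φ=18.797411°, λ=118.432587°, h=1612.154 m

start: X=-2876361.0729, Y=5312978.8311, Z=2042349.7313 m
→ Helmert⁻¹: X=-2876542.5075, Y=5312829.5696, Z=2042653.0541
→ geod (Bowring, a=6378137.000): φ=18.79741100°, λ=118.43258700°, h=1612.1540 m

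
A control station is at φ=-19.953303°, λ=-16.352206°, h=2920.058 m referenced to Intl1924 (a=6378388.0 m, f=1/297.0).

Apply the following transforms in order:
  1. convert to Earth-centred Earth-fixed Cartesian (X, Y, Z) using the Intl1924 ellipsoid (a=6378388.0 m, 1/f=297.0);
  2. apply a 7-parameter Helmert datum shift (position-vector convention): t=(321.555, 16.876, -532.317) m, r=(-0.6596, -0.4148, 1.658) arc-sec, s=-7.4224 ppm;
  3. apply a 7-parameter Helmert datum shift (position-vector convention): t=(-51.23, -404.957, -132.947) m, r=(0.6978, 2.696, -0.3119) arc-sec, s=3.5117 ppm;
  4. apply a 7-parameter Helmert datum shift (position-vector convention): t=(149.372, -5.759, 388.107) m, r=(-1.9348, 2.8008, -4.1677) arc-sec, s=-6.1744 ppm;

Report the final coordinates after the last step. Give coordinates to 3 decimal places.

X=5758149.318 m, Y=-1689889.283 m, Z=-2164243.510 m

start: φ=-19.953303°, λ=-16.352206°, h=2920.058 m
→ ECEF (a=6378388.000, f=1/297.0): X=5757864.1372, Y=-1689413.8120, Z=-2163861.8455
→ Helmert 7p (PV): X=5758160.8863, Y=-1689345.0335, Z=-2164361.1200
→ Helmert 7p (PV): X=5758099.0332, Y=-1689757.3080, Z=-2164582.6455
→ Helmert 7p (PV): X=5758149.3181, Y=-1689889.2828, Z=-2164243.5102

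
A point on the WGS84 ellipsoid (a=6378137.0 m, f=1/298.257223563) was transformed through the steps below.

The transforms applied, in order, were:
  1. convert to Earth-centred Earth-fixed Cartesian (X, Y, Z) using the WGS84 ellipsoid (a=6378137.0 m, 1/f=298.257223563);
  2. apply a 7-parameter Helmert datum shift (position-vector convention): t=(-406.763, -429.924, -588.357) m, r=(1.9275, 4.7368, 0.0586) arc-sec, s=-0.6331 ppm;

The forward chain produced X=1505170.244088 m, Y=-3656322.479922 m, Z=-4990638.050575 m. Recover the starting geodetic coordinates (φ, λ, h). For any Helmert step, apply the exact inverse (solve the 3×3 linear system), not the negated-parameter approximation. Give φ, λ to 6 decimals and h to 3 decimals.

φ=-51.795258°, λ=-67.615796°, h=1575.466 m

start: X=1505170.2441, Y=-3656322.4799, Z=-4990638.0506 m
→ Helmert⁻¹: X=1505691.5149, Y=-3655941.9286, Z=-4989984.1111
→ geod (Bowring, a=6378137.000): φ=-51.79525800°, λ=-67.61579600°, h=1575.4660 m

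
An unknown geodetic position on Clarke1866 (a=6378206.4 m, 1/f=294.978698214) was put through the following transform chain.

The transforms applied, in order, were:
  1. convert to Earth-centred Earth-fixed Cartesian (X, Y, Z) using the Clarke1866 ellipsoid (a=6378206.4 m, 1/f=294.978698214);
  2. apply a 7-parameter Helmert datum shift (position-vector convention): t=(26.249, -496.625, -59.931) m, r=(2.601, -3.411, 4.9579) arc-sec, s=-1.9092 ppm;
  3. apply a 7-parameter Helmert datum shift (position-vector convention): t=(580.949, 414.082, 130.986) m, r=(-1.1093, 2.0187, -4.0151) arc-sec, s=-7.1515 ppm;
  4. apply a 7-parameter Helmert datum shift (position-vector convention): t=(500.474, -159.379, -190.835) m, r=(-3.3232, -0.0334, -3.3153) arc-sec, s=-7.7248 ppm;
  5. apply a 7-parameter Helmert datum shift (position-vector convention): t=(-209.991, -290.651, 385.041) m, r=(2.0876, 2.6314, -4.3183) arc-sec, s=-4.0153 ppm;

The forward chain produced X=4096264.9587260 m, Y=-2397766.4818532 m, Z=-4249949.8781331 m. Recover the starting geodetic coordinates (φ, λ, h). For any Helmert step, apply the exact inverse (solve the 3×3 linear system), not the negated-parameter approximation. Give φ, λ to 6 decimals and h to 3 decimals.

start: X=4096264.9587, Y=-2397766.4819, Z=-4249949.8781 m
→ Helmert⁻¹: X=4096595.8129, Y=-2397442.7093, Z=-4250275.4593
→ Helmert⁻¹: X=4096164.8222, Y=-2397167.5355, Z=-4250156.7404
→ Helmert⁻¹: X=4095701.4294, Y=-2397496.1798, Z=-4250290.9320
→ Helmert⁻¹: X=4095555.0936, Y=-2397156.1703, Z=-4250276.6156
→ geod (Bowring, a=6378206.400): φ=-42.04230900°, λ=-30.34072800°, h=2063.8570 m

φ=-42.042309°, λ=-30.340728°, h=2063.857 m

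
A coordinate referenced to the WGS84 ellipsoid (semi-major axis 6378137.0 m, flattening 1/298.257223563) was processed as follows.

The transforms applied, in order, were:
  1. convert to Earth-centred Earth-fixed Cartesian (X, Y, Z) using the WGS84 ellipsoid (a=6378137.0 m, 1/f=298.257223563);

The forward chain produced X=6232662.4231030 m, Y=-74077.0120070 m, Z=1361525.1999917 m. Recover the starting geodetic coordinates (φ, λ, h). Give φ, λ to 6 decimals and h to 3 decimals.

start: X=6232662.4231, Y=-74077.0120, Z=1361525.2000 m
→ geod (Bowring, a=6378137.000): φ=12.40228400°, λ=-0.68094500°, h=2913.6000 m

φ=12.402284°, λ=-0.680945°, h=2913.600 m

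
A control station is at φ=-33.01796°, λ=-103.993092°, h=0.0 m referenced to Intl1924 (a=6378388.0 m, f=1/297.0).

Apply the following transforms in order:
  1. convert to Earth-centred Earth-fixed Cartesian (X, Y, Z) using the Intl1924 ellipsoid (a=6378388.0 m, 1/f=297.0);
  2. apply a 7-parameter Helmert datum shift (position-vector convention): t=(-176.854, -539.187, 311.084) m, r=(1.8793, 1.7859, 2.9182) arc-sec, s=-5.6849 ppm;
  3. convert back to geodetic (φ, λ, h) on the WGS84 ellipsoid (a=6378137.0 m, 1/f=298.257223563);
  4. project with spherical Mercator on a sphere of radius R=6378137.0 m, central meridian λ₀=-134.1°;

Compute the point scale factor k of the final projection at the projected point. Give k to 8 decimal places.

start: φ=-33.017960°, λ=-103.993092°, h=0.000 m
→ ECEF (a=6378388.000, f=1/297.0): X=-1294532.2896, Y=-5194753.5263, Z=-3455681.0844
→ Helmert 7p (PV): X=-1294658.2104, Y=-5195250.0115, Z=-3455386.4765
→ geod (Bowring, a=6378137.000): φ=-33.01246467°, λ=-103.99311481°, h=492.9116 m
→ into merc (λ₀=-134.1°): φ=-33.01246467°, λ−λ₀=30.10688519°
scale k = 1.19253180

1.19253180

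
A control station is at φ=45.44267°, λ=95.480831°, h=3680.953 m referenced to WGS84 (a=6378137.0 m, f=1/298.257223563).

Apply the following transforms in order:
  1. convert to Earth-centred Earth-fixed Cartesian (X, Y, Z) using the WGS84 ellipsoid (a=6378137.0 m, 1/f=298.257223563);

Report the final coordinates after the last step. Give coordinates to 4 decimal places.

start: φ=45.442670°, λ=95.480831°, h=3680.953 m
→ ECEF (a=6378137.000, f=1/298.257223563): X=-428398.6627, Y=4464746.5813, Z=4524623.7988

X=-428398.6627 m, Y=4464746.5813 m, Z=4524623.7988 m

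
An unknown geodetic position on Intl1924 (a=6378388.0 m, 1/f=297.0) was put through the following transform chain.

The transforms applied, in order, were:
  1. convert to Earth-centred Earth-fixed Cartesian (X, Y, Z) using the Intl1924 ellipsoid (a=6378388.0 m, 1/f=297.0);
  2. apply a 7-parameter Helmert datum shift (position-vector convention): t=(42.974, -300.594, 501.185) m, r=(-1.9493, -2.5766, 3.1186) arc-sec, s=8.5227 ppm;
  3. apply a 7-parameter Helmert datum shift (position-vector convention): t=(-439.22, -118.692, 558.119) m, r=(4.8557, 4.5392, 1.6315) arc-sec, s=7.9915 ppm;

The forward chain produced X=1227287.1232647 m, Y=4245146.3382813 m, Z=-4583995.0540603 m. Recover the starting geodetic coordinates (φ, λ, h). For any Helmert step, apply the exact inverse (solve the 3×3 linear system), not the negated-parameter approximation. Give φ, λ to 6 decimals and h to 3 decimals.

φ=-46.246941°, λ=73.869707°, h=928.640 m

start: X=1227287.1233, Y=4245146.3383, Z=-4583995.0541 m
→ Helmert⁻¹: X=1227851.0012, Y=4245113.4663, Z=-4584589.4496
→ Helmert⁻¹: X=1227804.4762, Y=4245402.6452, Z=-4585026.7739
→ geod (Bowring, a=6378388.000): φ=-46.24694100°, λ=73.86970700°, h=928.6400 m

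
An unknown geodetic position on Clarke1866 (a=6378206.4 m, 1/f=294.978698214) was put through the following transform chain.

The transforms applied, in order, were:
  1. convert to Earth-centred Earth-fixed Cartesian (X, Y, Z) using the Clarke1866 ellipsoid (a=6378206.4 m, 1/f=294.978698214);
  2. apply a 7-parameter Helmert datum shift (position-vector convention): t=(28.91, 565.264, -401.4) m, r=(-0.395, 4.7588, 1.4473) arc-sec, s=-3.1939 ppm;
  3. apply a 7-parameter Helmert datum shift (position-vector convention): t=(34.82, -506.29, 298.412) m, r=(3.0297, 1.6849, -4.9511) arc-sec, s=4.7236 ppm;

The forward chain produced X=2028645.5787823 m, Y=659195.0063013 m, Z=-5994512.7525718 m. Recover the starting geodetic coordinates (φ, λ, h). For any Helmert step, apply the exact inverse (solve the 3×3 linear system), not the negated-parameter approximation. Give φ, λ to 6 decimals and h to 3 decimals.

start: X=2028645.5788, Y=659195.0063, Z=-5994512.7526 m
→ Helmert⁻¹: X=2028634.3114, Y=659658.8210, Z=-5994775.9658
→ Helmert⁻¹: X=2028754.8026, Y=659092.9062, Z=-5994345.6431
→ geod (Bowring, a=6378206.400): φ=-70.53404900°, λ=17.99771400°, h=3577.1510 m

φ=-70.534049°, λ=17.997714°, h=3577.151 m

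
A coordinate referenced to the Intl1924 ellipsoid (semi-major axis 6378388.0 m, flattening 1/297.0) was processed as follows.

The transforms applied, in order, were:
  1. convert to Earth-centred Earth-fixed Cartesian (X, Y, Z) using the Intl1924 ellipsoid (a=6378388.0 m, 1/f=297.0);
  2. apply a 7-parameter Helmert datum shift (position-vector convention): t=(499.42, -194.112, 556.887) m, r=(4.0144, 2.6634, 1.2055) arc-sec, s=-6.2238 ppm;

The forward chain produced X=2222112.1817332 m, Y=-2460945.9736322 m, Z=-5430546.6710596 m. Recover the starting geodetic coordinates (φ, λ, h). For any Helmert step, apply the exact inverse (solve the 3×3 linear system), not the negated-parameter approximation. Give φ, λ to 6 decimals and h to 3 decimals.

φ=-58.769609°, λ=-47.924346°, h=317.168 m

start: X=2222112.1817, Y=-2460945.9736, Z=-5430546.6711 m
→ Helmert⁻¹: X=2221682.3349, Y=-2460885.8627, Z=-5431060.7782
→ geod (Bowring, a=6378388.000): φ=-58.76960900°, λ=-47.92434600°, h=317.1680 m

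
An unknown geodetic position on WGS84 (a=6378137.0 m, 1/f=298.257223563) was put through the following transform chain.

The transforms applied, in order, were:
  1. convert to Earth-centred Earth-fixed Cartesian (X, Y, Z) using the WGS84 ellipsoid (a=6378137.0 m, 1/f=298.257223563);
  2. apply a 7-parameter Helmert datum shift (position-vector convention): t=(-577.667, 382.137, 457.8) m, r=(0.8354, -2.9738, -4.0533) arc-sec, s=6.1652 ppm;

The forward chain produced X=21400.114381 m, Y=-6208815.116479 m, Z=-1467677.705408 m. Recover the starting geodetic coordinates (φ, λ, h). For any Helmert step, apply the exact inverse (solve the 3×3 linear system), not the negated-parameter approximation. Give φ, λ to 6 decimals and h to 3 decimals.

φ=-13.389081°, λ=-89.796269°, h=3402.895 m

start: X=21400.1144, Y=-6208815.1165, Z=-1467677.7054 m
→ Helmert⁻¹: X=22078.4957, Y=-6209164.4849, Z=-1468101.6245
→ geod (Bowring, a=6378137.000): φ=-13.38908100°, λ=-89.79626900°, h=3402.8950 m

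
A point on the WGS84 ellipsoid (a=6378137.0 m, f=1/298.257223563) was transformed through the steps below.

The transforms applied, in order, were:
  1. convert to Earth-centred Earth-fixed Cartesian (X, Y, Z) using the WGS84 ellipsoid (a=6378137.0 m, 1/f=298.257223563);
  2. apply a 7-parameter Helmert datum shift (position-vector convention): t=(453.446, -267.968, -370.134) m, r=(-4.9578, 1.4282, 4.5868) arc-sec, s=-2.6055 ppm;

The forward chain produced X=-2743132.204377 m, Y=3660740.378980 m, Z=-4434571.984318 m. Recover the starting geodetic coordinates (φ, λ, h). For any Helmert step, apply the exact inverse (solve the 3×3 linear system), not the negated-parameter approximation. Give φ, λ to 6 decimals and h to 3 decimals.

φ=-44.296280°, λ=126.845768°, h=3480.249 m

start: X=-2743132.2044, Y=3660740.3790, Z=-4434571.9843 m
→ Helmert⁻¹: X=-2743480.6809, Y=3661185.4732, Z=-4434144.3992
→ geod (Bowring, a=6378137.000): φ=-44.29628000°, λ=126.84576800°, h=3480.2490 m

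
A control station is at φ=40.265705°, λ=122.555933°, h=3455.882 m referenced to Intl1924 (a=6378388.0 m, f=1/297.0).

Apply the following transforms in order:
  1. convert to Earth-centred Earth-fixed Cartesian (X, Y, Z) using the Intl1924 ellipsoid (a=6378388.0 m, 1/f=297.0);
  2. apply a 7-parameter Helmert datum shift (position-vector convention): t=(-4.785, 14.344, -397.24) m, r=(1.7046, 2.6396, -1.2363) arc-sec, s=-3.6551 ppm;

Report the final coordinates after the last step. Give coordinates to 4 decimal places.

start: φ=40.265705°, λ=122.555933°, h=3455.882 m
→ ECEF (a=6378388.000, f=1/297.0): X=-2624181.4830, Y=4110279.6678, Z=4102844.7598
→ Helmert 7p (PV): X=-2624099.5359, Y=4110260.8106, Z=4102500.0732

X=-2624099.5359 m, Y=4110260.8106 m, Z=4102500.0732 m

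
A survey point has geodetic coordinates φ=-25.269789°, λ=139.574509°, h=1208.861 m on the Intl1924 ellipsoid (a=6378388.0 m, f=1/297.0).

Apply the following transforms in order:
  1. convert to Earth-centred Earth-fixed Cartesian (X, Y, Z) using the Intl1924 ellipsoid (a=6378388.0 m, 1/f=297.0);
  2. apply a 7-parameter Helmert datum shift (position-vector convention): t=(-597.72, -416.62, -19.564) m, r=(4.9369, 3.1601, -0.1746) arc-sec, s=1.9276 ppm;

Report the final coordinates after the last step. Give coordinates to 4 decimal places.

X=-4395077.6456 m, Y=3742987.3324 m, Z=-2706550.7080 m

start: φ=-25.269789°, λ=139.574509°, h=1208.861 m
→ ECEF (a=6378388.000, f=1/297.0): X=-4394433.1555, Y=3743328.2329, Z=-2706682.8479
→ Helmert 7p (PV): X=-4395077.6456, Y=3742987.3324, Z=-2706550.7080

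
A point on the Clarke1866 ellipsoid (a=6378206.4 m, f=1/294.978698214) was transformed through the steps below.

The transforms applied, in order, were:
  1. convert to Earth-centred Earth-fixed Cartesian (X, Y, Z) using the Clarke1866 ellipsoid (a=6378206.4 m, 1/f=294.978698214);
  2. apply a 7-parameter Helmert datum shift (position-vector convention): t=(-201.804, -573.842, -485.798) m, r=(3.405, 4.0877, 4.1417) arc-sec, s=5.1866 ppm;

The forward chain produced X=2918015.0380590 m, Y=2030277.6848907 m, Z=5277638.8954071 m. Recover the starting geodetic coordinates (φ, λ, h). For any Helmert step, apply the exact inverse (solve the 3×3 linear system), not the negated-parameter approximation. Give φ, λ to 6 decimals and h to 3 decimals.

φ=56.216380°, λ=34.835874°, h=536.558 m

start: X=2918015.0381, Y=2030277.6849, Z=5277638.8954 m
→ Helmert⁻¹: X=2918137.8850, Y=2030869.5296, Z=5278121.6235
→ geod (Bowring, a=6378206.400): φ=56.21638000°, λ=34.83587400°, h=536.5580 m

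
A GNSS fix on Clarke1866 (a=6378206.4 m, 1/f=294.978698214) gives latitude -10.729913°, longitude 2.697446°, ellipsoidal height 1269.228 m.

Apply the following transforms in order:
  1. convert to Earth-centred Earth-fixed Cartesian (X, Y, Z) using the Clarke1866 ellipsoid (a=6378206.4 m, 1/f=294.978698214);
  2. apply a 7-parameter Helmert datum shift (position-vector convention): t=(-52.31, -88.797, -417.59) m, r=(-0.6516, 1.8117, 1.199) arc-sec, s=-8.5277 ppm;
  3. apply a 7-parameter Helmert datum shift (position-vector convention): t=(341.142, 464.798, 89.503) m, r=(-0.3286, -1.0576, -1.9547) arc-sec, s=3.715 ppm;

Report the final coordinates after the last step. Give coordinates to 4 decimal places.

X=6261980.0434 m, Y=295361.7269 m, Z=-1180175.5407 m

start: φ=-10.729913°, λ=2.697446°, h=1269.228 m
→ ECEF (a=6378206.400, f=1/294.978698214): X=6261724.5782, Y=295015.6941, Z=-1179828.8355
→ Helmert 7p (PV): X=6261606.7924, Y=294957.0527, Z=-1180292.2948
→ Helmert 7p (PV): X=6261980.0434, Y=295361.7269, Z=-1180175.5407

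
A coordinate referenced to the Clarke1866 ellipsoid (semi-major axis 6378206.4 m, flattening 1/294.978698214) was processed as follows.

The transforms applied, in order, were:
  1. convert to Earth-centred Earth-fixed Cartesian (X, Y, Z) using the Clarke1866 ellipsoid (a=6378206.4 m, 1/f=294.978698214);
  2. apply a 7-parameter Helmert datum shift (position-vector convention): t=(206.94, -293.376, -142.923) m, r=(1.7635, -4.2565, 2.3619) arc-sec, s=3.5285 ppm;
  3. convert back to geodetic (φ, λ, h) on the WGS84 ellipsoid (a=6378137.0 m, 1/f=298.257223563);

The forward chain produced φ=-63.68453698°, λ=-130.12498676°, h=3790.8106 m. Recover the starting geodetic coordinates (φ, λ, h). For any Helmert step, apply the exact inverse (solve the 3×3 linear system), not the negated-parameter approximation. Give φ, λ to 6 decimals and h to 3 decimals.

φ=-63.685267°, λ=-130.133839°, h=3721.217 m

start: φ=-63.684537°, λ=-130.124987°, h=3790.811 m
→ ECEF (a=6378137.000, f=1/298.257223563): X=-1828213.6969, Y=-2169152.8985, Z=-5697610.1081
→ Helmert⁻¹: X=-1828556.5926, Y=-2168879.6422, Z=-5697390.8042
→ geod (Bowring, a=6378206.400): φ=-63.68526700°, λ=-130.13383900°, h=3721.2170 m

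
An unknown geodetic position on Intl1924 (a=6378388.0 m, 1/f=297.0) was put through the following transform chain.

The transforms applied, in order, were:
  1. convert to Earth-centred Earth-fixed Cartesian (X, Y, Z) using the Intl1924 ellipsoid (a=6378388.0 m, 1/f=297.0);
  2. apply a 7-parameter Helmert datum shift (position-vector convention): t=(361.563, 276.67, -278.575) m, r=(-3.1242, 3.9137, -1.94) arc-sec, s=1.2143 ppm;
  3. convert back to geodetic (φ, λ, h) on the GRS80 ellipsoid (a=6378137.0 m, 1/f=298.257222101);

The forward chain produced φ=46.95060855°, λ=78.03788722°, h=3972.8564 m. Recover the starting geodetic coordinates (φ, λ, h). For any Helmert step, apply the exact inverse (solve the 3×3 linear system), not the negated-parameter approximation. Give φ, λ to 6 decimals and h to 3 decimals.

φ=46.956482°, λ=78.043257°, h=3730.921 m

start: φ=46.950609°, λ=78.037887°, h=3972.856 m
→ ECEF (a=6378137.000, f=1/298.257222101): X=904589.5318, Y=4269640.0299, Z=4640921.5238
→ Helmert⁻¹: X=904098.6522, Y=4269296.3797, Z=4641276.2826
→ geod (Bowring, a=6378388.000): φ=46.95648200°, λ=78.04325700°, h=3730.9210 m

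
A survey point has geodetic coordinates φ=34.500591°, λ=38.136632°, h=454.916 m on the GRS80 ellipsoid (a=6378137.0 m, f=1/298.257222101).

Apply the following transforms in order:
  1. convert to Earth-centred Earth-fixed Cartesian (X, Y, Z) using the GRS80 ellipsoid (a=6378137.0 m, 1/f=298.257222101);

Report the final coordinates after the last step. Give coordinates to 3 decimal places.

start: φ=34.500591°, λ=38.136632°, h=454.916 m
→ ECEF (a=6378137.000, f=1/298.257222101): X=4139075.1213, Y=3249724.9027, Z=3592603.6417

X=4139075.121 m, Y=3249724.903 m, Z=3592603.642 m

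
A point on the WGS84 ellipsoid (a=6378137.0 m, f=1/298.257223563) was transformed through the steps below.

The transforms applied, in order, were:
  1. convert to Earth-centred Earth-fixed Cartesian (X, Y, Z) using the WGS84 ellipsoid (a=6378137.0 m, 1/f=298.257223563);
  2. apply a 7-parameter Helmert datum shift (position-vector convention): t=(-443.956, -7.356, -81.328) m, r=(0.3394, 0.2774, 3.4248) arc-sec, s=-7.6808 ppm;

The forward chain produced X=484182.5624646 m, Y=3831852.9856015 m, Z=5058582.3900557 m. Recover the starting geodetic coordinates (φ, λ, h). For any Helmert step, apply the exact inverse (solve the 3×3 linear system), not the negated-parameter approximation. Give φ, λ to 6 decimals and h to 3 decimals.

φ=52.822962°, λ=82.791070°, h=43.208 m

start: X=484182.5625, Y=3831852.9856, Z=5058582.3901 m
→ Helmert⁻¹: X=484687.0618, Y=3831890.0498, Z=5058696.9196
→ geod (Bowring, a=6378137.000): φ=52.82296200°, λ=82.79107000°, h=43.2080 m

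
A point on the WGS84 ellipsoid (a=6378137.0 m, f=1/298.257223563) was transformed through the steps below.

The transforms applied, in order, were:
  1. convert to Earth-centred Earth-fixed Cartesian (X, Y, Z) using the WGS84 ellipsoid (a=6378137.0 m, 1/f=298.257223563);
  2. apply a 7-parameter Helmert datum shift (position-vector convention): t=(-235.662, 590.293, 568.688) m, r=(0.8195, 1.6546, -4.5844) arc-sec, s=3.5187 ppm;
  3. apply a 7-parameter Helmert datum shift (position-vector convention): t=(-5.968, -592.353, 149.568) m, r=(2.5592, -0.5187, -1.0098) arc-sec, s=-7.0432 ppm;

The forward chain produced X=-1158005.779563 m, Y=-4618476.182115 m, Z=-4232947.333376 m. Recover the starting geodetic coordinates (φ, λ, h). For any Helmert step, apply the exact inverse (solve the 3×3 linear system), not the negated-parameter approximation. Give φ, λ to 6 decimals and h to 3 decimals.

φ=-41.832737°, λ=-104.070937°, h=2746.501 m

start: X=-1158005.7796, Y=-4618476.1821, Z=-4232947.3334 m
→ Helmert⁻¹: X=-1157996.0047, Y=-4617974.5443, Z=-4233066.5073
→ Helmert⁻¹: X=-1157619.6561, Y=-4618591.1354, Z=-4233611.2346
→ geod (Bowring, a=6378137.000): φ=-41.83273700°, λ=-104.07093700°, h=2746.5010 m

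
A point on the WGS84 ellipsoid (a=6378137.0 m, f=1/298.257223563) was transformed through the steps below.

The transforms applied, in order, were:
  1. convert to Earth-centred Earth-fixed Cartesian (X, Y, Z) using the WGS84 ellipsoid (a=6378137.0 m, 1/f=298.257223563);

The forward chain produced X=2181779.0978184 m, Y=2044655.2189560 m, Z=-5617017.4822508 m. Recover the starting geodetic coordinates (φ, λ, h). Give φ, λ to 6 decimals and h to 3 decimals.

start: X=2181779.0978, Y=2044655.2190, Z=-5617017.4823 m
→ geod (Bowring, a=6378137.000): φ=-62.13152600°, λ=43.14172800°, h=1850.1070 m

φ=-62.131526°, λ=43.141728°, h=1850.107 m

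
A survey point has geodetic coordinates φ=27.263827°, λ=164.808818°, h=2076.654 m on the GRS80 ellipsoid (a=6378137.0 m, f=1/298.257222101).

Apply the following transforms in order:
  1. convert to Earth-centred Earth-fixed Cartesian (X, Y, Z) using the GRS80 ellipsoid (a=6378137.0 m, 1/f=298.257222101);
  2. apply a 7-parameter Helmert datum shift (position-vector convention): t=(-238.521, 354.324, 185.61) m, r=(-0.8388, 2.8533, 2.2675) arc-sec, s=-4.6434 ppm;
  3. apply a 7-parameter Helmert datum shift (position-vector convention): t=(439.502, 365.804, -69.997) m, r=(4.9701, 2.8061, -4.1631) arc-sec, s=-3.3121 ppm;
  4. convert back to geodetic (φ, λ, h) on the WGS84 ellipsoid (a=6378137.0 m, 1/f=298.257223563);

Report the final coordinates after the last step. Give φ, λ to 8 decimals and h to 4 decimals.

start: φ=27.263827°, λ=164.808818°, h=2076.654 m
→ ECEF (a=6378137.000, f=1/298.257222101): X=-5477084.1383, Y=1487185.6987, Z=2905183.4670
→ Helmert 7p (PV): X=-5477273.3880, Y=1487484.7212, Z=2905425.3045
→ Helmert 7p (PV): X=-5476746.1962, Y=1487886.1394, Z=2905456.0408
→ geod (Bowring, a=6378137.000): φ=27.26660196°, λ=164.80109963°, h=2074.8215 m

φ=27.26660196°, λ=164.80109963°, h=2074.8215 m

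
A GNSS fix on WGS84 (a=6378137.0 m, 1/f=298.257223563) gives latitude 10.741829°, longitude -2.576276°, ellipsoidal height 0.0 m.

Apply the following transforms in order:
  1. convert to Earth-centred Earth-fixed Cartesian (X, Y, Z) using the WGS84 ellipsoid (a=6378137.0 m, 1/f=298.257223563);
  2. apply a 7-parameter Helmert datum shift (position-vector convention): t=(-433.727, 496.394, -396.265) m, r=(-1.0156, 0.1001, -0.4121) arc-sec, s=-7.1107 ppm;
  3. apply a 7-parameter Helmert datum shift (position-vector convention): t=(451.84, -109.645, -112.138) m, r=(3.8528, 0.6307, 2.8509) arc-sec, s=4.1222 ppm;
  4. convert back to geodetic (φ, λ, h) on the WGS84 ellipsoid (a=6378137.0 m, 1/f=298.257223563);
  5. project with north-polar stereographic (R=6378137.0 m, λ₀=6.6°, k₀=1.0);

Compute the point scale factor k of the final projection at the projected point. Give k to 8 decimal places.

1.68591083

start: φ=10.741829°, λ=-2.576276°, h=0.000 m
→ ECEF (a=6378137.000, f=1/298.257223563): X=6260767.2324, Y=-281702.1343, Z=1180961.3826
→ Helmert 7p (PV): X=6260288.9973, Y=-281210.4309, Z=1180555.0689
→ Helmert 7p (PV): X=6260774.1400, Y=-281256.7594, Z=1180423.4023
→ geod (Bowring, a=6378137.000): φ=10.73707259°, λ=-2.57220551°, h=-113.1223 m
→ into stereo (λ₀=6.6°): φ=10.73707259°, λ−λ₀=-9.17220551°
scale k = 1.68591083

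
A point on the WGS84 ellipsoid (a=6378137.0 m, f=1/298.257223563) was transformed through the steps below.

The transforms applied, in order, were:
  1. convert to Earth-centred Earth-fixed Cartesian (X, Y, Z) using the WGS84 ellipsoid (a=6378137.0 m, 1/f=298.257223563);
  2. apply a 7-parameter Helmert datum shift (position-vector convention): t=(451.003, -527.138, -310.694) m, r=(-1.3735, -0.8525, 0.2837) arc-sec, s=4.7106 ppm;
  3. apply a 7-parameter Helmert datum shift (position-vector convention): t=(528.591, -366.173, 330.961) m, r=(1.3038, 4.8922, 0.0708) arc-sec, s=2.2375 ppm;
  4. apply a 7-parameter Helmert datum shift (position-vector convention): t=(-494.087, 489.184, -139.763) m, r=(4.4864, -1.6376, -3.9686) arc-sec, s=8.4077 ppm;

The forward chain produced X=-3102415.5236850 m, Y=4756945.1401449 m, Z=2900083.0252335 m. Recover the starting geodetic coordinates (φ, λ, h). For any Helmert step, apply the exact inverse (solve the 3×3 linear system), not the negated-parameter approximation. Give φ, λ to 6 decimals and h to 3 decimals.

start: X=-3102415.5237, Y=4756945.1401, Z=2900083.0252 m
→ Helmert⁻¹: X=-3101963.8469, Y=4756419.3624, Z=2900119.5763
→ Helmert⁻¹: X=-3102552.6381, Y=4756794.2860, Z=2899678.4728
→ Helmert⁻¹: X=-3102970.4950, Y=4757283.9711, Z=2900020.0093
→ geod (Bowring, a=6378137.000): φ=27.20423400°, λ=123.11467100°, h=3629.2320 m

φ=27.204234°, λ=123.114671°, h=3629.232 m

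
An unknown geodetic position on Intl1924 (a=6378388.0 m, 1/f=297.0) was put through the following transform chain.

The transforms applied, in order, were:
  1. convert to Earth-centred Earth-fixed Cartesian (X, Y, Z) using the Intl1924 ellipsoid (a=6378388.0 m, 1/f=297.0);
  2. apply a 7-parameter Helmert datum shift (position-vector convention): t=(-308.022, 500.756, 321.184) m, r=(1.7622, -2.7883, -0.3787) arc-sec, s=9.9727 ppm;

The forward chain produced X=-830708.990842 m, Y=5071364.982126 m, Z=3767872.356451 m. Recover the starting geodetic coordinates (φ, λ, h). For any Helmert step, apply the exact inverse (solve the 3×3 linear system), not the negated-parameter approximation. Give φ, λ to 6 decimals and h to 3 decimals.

start: X=-830708.9908, Y=5071364.9821, Z=3767872.3565 m
→ Helmert⁻¹: X=-830351.0686, Y=5070844.3190, Z=3767481.5027
→ geod (Bowring, a=6378388.000): φ=36.43348600°, λ=99.29965300°, h=712.0880 m

φ=36.433486°, λ=99.299653°, h=712.088 m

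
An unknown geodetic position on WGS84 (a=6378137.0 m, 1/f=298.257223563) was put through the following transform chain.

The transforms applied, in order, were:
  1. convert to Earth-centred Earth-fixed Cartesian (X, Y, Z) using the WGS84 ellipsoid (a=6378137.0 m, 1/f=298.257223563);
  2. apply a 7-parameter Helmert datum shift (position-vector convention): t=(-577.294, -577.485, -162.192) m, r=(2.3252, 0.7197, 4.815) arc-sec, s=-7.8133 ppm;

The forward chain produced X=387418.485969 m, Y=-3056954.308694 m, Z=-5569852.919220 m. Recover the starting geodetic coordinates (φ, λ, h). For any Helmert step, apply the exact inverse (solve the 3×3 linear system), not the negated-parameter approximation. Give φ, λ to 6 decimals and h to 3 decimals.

φ=-61.212544°, λ=-82.766336°, h=3322.709 m

start: X=387418.4860, Y=-3056954.3087, Z=-5569852.9192 m
→ Helmert⁻¹: X=387946.8957, Y=-3056472.5470, Z=-5569698.4363
→ geod (Bowring, a=6378137.000): φ=-61.21254400°, λ=-82.76633600°, h=3322.7090 m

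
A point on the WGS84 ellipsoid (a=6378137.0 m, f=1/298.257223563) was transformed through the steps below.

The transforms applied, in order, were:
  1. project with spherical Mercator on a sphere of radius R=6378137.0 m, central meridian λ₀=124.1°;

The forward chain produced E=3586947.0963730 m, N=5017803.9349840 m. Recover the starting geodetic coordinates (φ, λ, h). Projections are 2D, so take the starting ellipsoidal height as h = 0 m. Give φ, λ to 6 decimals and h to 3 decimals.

start: E=3586947.0964, N=5017803.9350 m
→ merc⁻¹: φ=41.03702200°, λ=156.32209400°

φ=41.037022°, λ=156.322094°, h=0.000 m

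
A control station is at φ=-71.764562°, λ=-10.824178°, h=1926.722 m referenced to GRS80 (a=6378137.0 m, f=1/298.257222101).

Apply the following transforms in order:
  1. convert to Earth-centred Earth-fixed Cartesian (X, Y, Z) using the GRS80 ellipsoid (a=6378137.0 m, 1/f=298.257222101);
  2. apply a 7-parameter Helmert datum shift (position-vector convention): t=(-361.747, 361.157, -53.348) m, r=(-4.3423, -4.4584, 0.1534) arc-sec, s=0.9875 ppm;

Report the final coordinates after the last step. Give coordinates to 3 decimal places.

start: φ=-71.764562°, λ=-10.824178°, h=1926.722 m
→ ECEF (a=6378137.000, f=1/298.257222101): X=1966890.1854, Y=-376064.6416, Z=-6037346.6355
→ Helmert 7p (PV): X=1966661.1574, Y=-375829.4919, Z=-6037355.5142

X=1966661.157 m, Y=-375829.492 m, Z=-6037355.514 m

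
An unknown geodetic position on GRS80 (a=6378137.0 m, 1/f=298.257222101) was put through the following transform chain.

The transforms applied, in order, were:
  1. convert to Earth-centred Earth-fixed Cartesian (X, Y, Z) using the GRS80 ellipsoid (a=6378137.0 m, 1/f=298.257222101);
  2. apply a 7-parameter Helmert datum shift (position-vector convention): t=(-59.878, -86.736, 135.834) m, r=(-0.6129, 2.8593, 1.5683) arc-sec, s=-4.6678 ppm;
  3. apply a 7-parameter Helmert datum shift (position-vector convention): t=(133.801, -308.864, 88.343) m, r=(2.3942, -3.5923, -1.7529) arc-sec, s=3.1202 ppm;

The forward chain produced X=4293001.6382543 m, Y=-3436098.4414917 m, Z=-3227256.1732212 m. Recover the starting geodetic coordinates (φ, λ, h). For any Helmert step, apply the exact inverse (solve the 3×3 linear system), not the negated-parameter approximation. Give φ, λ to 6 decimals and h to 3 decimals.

φ=-30.579999°, λ=-38.671130°, h=3101.572 m

start: X=4293001.6383, Y=-3436098.4415, Z=-3227256.1732 m
→ Helmert⁻¹: X=4292827.4332, Y=-3435779.8368, Z=-3227369.3295
→ Helmert⁻¹: X=4292925.9667, Y=-3435732.1884, Z=-3227470.9282
→ geod (Bowring, a=6378137.000): φ=-30.57999900°, λ=-38.67113000°, h=3101.5720 m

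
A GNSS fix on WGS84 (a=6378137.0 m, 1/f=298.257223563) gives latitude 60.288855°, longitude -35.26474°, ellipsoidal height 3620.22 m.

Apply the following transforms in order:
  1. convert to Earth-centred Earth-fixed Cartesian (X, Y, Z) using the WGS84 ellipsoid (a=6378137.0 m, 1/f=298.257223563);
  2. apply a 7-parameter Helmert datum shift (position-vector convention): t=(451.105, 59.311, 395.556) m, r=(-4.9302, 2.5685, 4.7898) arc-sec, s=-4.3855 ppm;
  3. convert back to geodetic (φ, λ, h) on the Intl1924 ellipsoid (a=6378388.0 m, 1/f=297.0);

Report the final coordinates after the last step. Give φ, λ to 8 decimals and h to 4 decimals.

φ=60.28892542°, λ=-35.25516602°, h=3919.3932 m

start: φ=60.288855°, λ=-35.264740°, h=3620.220 m
→ ECEF (a=6378137.000, f=1/298.257223563): X=2589089.1640, Y=-1830786.2503, Z=5519642.4501
→ Helmert 7p (PV): X=2589640.1608, Y=-1830526.8564, Z=5520025.3191
→ geod (Bowring, a=6378388.000): φ=60.28892542°, λ=-35.25516602°, h=3919.3932 m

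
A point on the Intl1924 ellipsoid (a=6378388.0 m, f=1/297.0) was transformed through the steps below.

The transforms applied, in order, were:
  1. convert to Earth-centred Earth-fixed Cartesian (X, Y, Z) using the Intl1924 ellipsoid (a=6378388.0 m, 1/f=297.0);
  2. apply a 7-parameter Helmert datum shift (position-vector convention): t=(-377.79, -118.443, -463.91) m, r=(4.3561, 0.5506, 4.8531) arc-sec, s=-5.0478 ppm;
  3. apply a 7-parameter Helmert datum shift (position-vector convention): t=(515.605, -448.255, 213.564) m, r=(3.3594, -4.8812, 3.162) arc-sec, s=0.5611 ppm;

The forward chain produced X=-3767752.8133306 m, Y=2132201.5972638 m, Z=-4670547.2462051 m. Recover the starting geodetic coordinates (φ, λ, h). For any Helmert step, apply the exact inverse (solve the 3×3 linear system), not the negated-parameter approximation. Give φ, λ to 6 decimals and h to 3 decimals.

φ=-47.360327°, λ=150.488926°, h=1684.469 m

start: X=-3767752.8133, Y=2132201.5973, Z=-4670547.2462 m
→ Helmert⁻¹: X=-3768344.1421, Y=2132630.3527, Z=-4670703.7464
→ Helmert⁻¹: X=-3767922.7248, Y=2132749.5826, Z=-4670318.5105
→ geod (Bowring, a=6378388.000): φ=-47.36032700°, λ=150.48892600°, h=1684.4690 m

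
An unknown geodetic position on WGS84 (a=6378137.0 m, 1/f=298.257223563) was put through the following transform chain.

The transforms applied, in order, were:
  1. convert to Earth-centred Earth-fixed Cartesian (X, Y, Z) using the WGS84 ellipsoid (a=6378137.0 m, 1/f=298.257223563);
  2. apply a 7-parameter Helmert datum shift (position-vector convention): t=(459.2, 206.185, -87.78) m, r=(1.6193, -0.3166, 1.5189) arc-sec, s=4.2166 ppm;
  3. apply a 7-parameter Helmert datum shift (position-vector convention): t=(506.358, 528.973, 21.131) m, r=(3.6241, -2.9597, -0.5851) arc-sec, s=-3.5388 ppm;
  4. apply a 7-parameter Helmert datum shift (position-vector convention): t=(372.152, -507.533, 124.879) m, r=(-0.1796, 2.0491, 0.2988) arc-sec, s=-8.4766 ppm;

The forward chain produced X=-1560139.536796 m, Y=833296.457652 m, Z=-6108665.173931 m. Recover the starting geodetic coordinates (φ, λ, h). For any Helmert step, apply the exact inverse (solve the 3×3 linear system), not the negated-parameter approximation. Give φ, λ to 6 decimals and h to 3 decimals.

φ=-73.945658°, λ=151.923982°, h=1579.613 m

start: X=-1560139.5368, Y=833296.4577, Z=-6108665.1739 m
→ Helmert⁻¹: X=-1560463.0215, Y=833818.6382, Z=-6108856.6112
→ Helmert⁻¹: X=-1561064.9236, Y=833180.8518, Z=-6108891.5998
→ Helmert⁻¹: X=-1561520.7822, Y=832934.6958, Z=-6108782.2037
→ geod (Bowring, a=6378137.000): φ=-73.94565800°, λ=151.92398200°, h=1579.6130 m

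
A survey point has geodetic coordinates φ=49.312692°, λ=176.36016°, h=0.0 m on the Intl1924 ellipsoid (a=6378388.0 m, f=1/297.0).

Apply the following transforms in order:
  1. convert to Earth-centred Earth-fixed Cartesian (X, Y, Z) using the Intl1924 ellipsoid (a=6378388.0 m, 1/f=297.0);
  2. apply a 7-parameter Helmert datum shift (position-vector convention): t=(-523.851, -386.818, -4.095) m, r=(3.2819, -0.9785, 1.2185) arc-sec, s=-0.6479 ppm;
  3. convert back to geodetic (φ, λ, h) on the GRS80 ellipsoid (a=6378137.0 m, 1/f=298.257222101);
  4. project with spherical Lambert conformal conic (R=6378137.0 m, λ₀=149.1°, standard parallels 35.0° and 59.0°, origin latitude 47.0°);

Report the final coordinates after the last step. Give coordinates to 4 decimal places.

E=1897103.6054 m, N=587429.2636 m

start: φ=49.312692°, λ=176.360160°, h=0.000 m
→ ECEF (a=6378388.000, f=1/297.0): X=-4157921.2943, Y=264496.9717, Z=4813393.3209
→ Helmert 7p (PV): X=-4158466.8481, Y=264008.8333, Z=4813370.5910
→ geod (Bowring, a=6378137.000): φ=49.30824540°, λ=176.36733480°, h=516.0873 m
→ lcc (R=6378137.0, λ₀=149.1°): E=1897103.6054, N=587429.2636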